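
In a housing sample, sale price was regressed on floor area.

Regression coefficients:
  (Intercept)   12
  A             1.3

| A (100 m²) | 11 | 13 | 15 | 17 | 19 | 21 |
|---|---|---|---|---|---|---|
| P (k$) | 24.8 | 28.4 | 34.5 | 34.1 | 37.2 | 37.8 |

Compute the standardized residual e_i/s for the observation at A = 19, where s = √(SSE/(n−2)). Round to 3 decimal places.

A=11: ŷ = 12 + 1.3·11 = 26.3; e = 24.8 − 26.3 = -1.5
A=13: ŷ = 12 + 1.3·13 = 28.9; e = 28.4 − 28.9 = -0.5
A=15: ŷ = 12 + 1.3·15 = 31.5; e = 34.5 − 31.5 = 3
A=17: ŷ = 12 + 1.3·17 = 34.1; e = 34.1 − 34.1 = 0
A=19: ŷ = 12 + 1.3·19 = 36.7; e = 37.2 − 36.7 = 0.5
A=21: ŷ = 12 + 1.3·21 = 39.3; e = 37.8 − 39.3 = -1.5
SSE = 2.25 + 0.25 + 9 + 0 + 0.25 + 2.25 = 14
s = √(14/4) = 1.87083
e/s = 0.5 / 1.87083 = 0.267

0.267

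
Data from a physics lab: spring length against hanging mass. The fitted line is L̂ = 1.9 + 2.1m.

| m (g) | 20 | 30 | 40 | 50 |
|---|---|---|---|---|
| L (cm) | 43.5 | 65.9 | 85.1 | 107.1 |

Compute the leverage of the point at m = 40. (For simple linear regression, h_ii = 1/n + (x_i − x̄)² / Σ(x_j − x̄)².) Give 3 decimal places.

m̄ = (20 + 30 + 40 + 50)/4 = 35
Σ(m − m̄)² = 225 + 25 + 25 + 225 = 500
h = 1/4 + (5)²/500 = 0.25 + 0.05 = 0.300

h = 0.300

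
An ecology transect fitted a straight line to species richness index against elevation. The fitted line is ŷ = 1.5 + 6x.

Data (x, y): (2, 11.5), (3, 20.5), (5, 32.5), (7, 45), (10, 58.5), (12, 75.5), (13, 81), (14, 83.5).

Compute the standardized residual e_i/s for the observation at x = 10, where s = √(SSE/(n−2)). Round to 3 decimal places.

-1.401

x=2: ŷ = 1.5 + 6·2 = 13.5; e = 11.5 − 13.5 = -2
x=3: ŷ = 1.5 + 6·3 = 19.5; e = 20.5 − 19.5 = 1
x=5: ŷ = 1.5 + 6·5 = 31.5; e = 32.5 − 31.5 = 1
x=7: ŷ = 1.5 + 6·7 = 43.5; e = 45 − 43.5 = 1.5
x=10: ŷ = 1.5 + 6·10 = 61.5; e = 58.5 − 61.5 = -3
x=12: ŷ = 1.5 + 6·12 = 73.5; e = 75.5 − 73.5 = 2
x=13: ŷ = 1.5 + 6·13 = 79.5; e = 81 − 79.5 = 1.5
x=14: ŷ = 1.5 + 6·14 = 85.5; e = 83.5 − 85.5 = -2
SSE = 4 + 1 + 1 + 2.25 + 9 + 4 + 2.25 + 4 = 27.5
s = √(27.5/6) = 2.14087
e/s = -3 / 2.14087 = -1.401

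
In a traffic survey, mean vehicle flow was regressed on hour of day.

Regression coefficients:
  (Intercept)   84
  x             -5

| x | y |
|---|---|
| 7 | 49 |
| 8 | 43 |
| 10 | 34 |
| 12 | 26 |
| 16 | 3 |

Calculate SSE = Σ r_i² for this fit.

SSE = 6

x=7: ŷ = 84 − 5·7 = 49; r = 49 − 49 = 0
x=8: ŷ = 84 − 5·8 = 44; r = 43 − 44 = -1
x=10: ŷ = 84 − 5·10 = 34; r = 34 − 34 = 0
x=12: ŷ = 84 − 5·12 = 24; r = 26 − 24 = 2
x=16: ŷ = 84 − 5·16 = 4; r = 3 − 4 = -1
SSE = 0 + 1 + 0 + 4 + 1 = 6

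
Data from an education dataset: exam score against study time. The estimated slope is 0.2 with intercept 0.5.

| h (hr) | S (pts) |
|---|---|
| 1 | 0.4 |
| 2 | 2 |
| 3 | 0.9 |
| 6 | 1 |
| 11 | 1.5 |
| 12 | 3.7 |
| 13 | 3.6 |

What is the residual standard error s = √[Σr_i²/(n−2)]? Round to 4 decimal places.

s = 0.9121

h=1: ŷ = 0.5 + 0.2·1 = 0.7; r = 0.4 − 0.7 = -0.3
h=2: ŷ = 0.5 + 0.2·2 = 0.9; r = 2 − 0.9 = 1.1
h=3: ŷ = 0.5 + 0.2·3 = 1.1; r = 0.9 − 1.1 = -0.2
h=6: ŷ = 0.5 + 0.2·6 = 1.7; r = 1 − 1.7 = -0.7
h=11: ŷ = 0.5 + 0.2·11 = 2.7; r = 1.5 − 2.7 = -1.2
h=12: ŷ = 0.5 + 0.2·12 = 2.9; r = 3.7 − 2.9 = 0.8
h=13: ŷ = 0.5 + 0.2·13 = 3.1; r = 3.6 − 3.1 = 0.5
SSE = 0.09 + 1.21 + 0.04 + 0.49 + 1.44 + 0.64 + 0.25 = 4.16
s = √(4.16/5) = √0.832 ≈ 0.9121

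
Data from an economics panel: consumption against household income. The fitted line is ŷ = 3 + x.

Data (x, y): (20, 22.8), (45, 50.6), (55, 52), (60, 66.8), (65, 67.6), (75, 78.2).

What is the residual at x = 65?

ŷ = 3 + 65 = 68
r = 67.6 − 68 = -0.4

r = -0.4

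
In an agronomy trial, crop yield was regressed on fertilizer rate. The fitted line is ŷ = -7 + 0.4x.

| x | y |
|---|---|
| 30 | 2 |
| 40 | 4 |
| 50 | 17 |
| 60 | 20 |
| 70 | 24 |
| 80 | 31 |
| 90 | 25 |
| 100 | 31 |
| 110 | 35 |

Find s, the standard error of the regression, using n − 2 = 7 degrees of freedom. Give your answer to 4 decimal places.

x=30: ŷ = -7 + 0.4·30 = 5; r = 2 − 5 = -3
x=40: ŷ = -7 + 0.4·40 = 9; r = 4 − 9 = -5
x=50: ŷ = -7 + 0.4·50 = 13; r = 17 − 13 = 4
x=60: ŷ = -7 + 0.4·60 = 17; r = 20 − 17 = 3
x=70: ŷ = -7 + 0.4·70 = 21; r = 24 − 21 = 3
x=80: ŷ = -7 + 0.4·80 = 25; r = 31 − 25 = 6
x=90: ŷ = -7 + 0.4·90 = 29; r = 25 − 29 = -4
x=100: ŷ = -7 + 0.4·100 = 33; r = 31 − 33 = -2
x=110: ŷ = -7 + 0.4·110 = 37; r = 35 − 37 = -2
SSE = 9 + 25 + 16 + 9 + 9 + 36 + 16 + 4 + 4 = 128
s = √(128/7) = √18.2857 ≈ 4.2762

s = 4.2762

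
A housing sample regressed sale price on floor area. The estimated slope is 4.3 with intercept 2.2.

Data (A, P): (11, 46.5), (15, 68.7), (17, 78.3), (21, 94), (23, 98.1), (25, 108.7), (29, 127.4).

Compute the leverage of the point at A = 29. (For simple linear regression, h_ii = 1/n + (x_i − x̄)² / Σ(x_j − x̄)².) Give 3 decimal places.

h = 0.483

Ā = (11 + 15 + 17 + 21 + 23 + 25 + 29)/7 = 20.1429
Σ(A − Ā)² = 83.5918 + 26.449 + 9.87755 + 0.734694 + 8.16327 + 23.5918 + 78.449 = 230.857
h = 1/7 + (8.85714)²/230.857 = 0.142857 + 0.339816 = 0.483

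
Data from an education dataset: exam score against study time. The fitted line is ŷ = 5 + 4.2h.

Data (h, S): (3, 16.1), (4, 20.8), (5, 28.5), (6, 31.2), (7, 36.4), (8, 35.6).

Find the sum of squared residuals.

SSE = 23.5

h=3: ŷ = 5 + 4.2·3 = 17.6; e = 16.1 − 17.6 = -1.5
h=4: ŷ = 5 + 4.2·4 = 21.8; e = 20.8 − 21.8 = -1
h=5: ŷ = 5 + 4.2·5 = 26; e = 28.5 − 26 = 2.5
h=6: ŷ = 5 + 4.2·6 = 30.2; e = 31.2 − 30.2 = 1
h=7: ŷ = 5 + 4.2·7 = 34.4; e = 36.4 − 34.4 = 2
h=8: ŷ = 5 + 4.2·8 = 38.6; e = 35.6 − 38.6 = -3
SSE = 2.25 + 1 + 6.25 + 1 + 4 + 9 = 23.5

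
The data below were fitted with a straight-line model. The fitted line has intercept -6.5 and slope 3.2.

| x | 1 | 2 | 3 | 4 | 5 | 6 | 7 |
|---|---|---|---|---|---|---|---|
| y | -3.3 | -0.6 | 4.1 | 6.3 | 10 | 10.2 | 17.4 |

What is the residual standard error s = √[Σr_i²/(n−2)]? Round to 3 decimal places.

s = 1.414

x=1: ŷ = -6.5 + 3.2·1 = -3.3; r = -3.3 − (-3.3) = 0
x=2: ŷ = -6.5 + 3.2·2 = -0.1; r = -0.6 − (-0.1) = -0.5
x=3: ŷ = -6.5 + 3.2·3 = 3.1; r = 4.1 − 3.1 = 1
x=4: ŷ = -6.5 + 3.2·4 = 6.3; r = 6.3 − 6.3 = 0
x=5: ŷ = -6.5 + 3.2·5 = 9.5; r = 10 − 9.5 = 0.5
x=6: ŷ = -6.5 + 3.2·6 = 12.7; r = 10.2 − 12.7 = -2.5
x=7: ŷ = -6.5 + 3.2·7 = 15.9; r = 17.4 − 15.9 = 1.5
SSE = 0 + 0.25 + 1 + 0 + 0.25 + 6.25 + 2.25 = 10
s = √(10/5) = √2 ≈ 1.414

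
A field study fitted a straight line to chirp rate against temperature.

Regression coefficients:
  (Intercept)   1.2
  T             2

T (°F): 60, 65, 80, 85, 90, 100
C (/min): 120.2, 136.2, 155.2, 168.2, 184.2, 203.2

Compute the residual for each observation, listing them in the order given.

T=60: Ĉ = 1.2 + 2·60 = 121.2; e = 120.2 − 121.2 = -1
T=65: Ĉ = 1.2 + 2·65 = 131.2; e = 136.2 − 131.2 = 5
T=80: Ĉ = 1.2 + 2·80 = 161.2; e = 155.2 − 161.2 = -6
T=85: Ĉ = 1.2 + 2·85 = 171.2; e = 168.2 − 171.2 = -3
T=90: Ĉ = 1.2 + 2·90 = 181.2; e = 184.2 − 181.2 = 3
T=100: Ĉ = 1.2 + 2·100 = 201.2; e = 203.2 − 201.2 = 2

-1, 5, -6, -3, 3, 2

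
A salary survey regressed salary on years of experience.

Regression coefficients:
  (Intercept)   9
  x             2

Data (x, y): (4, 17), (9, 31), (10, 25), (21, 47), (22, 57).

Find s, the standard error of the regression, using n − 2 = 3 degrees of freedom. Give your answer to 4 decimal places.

s = 4.6188

x=4: ŷ = 9 + 2·4 = 17; r = 17 − 17 = 0
x=9: ŷ = 9 + 2·9 = 27; r = 31 − 27 = 4
x=10: ŷ = 9 + 2·10 = 29; r = 25 − 29 = -4
x=21: ŷ = 9 + 2·21 = 51; r = 47 − 51 = -4
x=22: ŷ = 9 + 2·22 = 53; r = 57 − 53 = 4
SSE = 0 + 16 + 16 + 16 + 16 = 64
s = √(64/3) = √21.3333 ≈ 4.6188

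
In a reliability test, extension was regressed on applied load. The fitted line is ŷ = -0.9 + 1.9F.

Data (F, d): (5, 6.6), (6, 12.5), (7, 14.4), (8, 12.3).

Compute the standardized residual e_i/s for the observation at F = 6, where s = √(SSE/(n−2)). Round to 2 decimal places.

F=5: ŷ = -0.9 + 1.9·5 = 8.6; e = 6.6 − 8.6 = -2
F=6: ŷ = -0.9 + 1.9·6 = 10.5; e = 12.5 − 10.5 = 2
F=7: ŷ = -0.9 + 1.9·7 = 12.4; e = 14.4 − 12.4 = 2
F=8: ŷ = -0.9 + 1.9·8 = 14.3; e = 12.3 − 14.3 = -2
SSE = 4 + 4 + 4 + 4 = 16
s = √(16/2) = 2.82843
e/s = 2 / 2.82843 = 0.71

0.71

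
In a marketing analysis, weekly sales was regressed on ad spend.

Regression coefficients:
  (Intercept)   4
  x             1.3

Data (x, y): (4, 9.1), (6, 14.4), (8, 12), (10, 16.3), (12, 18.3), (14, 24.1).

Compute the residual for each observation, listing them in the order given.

-0.1, 2.6, -2.4, -0.7, -1.3, 1.9

x=4: ŷ = 4 + 1.3·4 = 9.2; e = 9.1 − 9.2 = -0.1
x=6: ŷ = 4 + 1.3·6 = 11.8; e = 14.4 − 11.8 = 2.6
x=8: ŷ = 4 + 1.3·8 = 14.4; e = 12 − 14.4 = -2.4
x=10: ŷ = 4 + 1.3·10 = 17; e = 16.3 − 17 = -0.7
x=12: ŷ = 4 + 1.3·12 = 19.6; e = 18.3 − 19.6 = -1.3
x=14: ŷ = 4 + 1.3·14 = 22.2; e = 24.1 − 22.2 = 1.9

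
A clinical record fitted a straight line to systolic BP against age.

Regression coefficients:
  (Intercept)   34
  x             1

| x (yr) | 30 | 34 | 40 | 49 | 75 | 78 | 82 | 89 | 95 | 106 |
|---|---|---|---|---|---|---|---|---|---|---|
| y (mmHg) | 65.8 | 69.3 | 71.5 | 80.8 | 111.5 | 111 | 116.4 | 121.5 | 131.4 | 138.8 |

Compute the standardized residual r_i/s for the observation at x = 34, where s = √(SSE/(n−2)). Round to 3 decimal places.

0.641

x=30: ŷ = 34 + 30 = 64; r = 65.8 − 64 = 1.8
x=34: ŷ = 34 + 34 = 68; r = 69.3 − 68 = 1.3
x=40: ŷ = 34 + 40 = 74; r = 71.5 − 74 = -2.5
x=49: ŷ = 34 + 49 = 83; r = 80.8 − 83 = -2.2
x=75: ŷ = 34 + 75 = 109; r = 111.5 − 109 = 2.5
x=78: ŷ = 34 + 78 = 112; r = 111 − 112 = -1
x=82: ŷ = 34 + 82 = 116; r = 116.4 − 116 = 0.4
x=89: ŷ = 34 + 89 = 123; r = 121.5 − 123 = -1.5
x=95: ŷ = 34 + 95 = 129; r = 131.4 − 129 = 2.4
x=106: ŷ = 34 + 106 = 140; r = 138.8 − 140 = -1.2
SSE = 3.24 + 1.69 + 6.25 + 4.84 + 6.25 + 1 + 0.16 + 2.25 + 5.76 + 1.44 = 32.88
s = √(32.88/8) = 2.02731
r/s = 1.3 / 2.02731 = 0.641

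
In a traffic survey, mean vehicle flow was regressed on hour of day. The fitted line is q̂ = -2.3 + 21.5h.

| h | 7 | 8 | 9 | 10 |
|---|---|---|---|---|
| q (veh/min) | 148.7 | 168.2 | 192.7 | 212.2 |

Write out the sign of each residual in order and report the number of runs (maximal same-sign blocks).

h=7: q̂ = -2.3 + 21.5·7 = 148.2; r = 148.7 − 148.2 = 0.5
h=8: q̂ = -2.3 + 21.5·8 = 169.7; r = 168.2 − 169.7 = -1.5
h=9: q̂ = -2.3 + 21.5·9 = 191.2; r = 192.7 − 191.2 = 1.5
h=10: q̂ = -2.3 + 21.5·10 = 212.7; r = 212.2 − 212.7 = -0.5
Signs: + − + −
Runs: +×1, −×1, +×1, −×1 → 4

4 runs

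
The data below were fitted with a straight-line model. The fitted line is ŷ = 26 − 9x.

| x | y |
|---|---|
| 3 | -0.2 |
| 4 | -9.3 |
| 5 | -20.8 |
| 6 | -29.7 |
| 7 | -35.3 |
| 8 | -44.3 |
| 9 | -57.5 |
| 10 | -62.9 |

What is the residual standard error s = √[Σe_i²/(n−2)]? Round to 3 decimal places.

s = 1.848

x=3: ŷ = 26 − 9·3 = -1; e = -0.2 − (-1) = 0.8
x=4: ŷ = 26 − 9·4 = -10; e = -9.3 − (-10) = 0.7
x=5: ŷ = 26 − 9·5 = -19; e = -20.8 − (-19) = -1.8
x=6: ŷ = 26 − 9·6 = -28; e = -29.7 − (-28) = -1.7
x=7: ŷ = 26 − 9·7 = -37; e = -35.3 − (-37) = 1.7
x=8: ŷ = 26 − 9·8 = -46; e = -44.3 − (-46) = 1.7
x=9: ŷ = 26 − 9·9 = -55; e = -57.5 − (-55) = -2.5
x=10: ŷ = 26 − 9·10 = -64; e = -62.9 − (-64) = 1.1
SSE = 0.64 + 0.49 + 3.24 + 2.89 + 2.89 + 2.89 + 6.25 + 1.21 = 20.5
s = √(20.5/6) = √3.41667 ≈ 1.848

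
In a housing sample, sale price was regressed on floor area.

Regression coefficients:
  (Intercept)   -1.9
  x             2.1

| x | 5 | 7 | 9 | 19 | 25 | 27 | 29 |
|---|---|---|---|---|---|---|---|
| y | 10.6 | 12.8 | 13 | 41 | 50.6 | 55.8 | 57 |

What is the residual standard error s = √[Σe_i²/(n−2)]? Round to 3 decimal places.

s = 2.608

x=5: ŷ = -1.9 + 2.1·5 = 8.6; e = 10.6 − 8.6 = 2
x=7: ŷ = -1.9 + 2.1·7 = 12.8; e = 12.8 − 12.8 = 0
x=9: ŷ = -1.9 + 2.1·9 = 17; e = 13 − 17 = -4
x=19: ŷ = -1.9 + 2.1·19 = 38; e = 41 − 38 = 3
x=25: ŷ = -1.9 + 2.1·25 = 50.6; e = 50.6 − 50.6 = 0
x=27: ŷ = -1.9 + 2.1·27 = 54.8; e = 55.8 − 54.8 = 1
x=29: ŷ = -1.9 + 2.1·29 = 59; e = 57 − 59 = -2
SSE = 4 + 0 + 16 + 9 + 0 + 1 + 4 = 34
s = √(34/5) = √6.8 ≈ 2.608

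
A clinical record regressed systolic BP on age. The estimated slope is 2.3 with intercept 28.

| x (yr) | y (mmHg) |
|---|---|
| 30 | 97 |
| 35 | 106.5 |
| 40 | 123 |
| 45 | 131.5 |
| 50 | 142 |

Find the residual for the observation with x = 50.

e = -1

ŷ = 28 + 2.3·50 = 143
e = 142 − 143 = -1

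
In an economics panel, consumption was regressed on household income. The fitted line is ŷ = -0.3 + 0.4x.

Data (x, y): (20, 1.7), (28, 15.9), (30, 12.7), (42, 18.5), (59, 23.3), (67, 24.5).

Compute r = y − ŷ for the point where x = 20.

ŷ = -0.3 + 0.4·20 = 7.7
r = 1.7 − 7.7 = -6

r = -6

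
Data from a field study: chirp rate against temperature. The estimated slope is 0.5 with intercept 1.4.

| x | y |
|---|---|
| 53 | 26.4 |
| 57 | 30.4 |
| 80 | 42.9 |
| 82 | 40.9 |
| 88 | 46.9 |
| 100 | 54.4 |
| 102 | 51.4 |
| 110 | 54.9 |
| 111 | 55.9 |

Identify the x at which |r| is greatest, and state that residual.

x=53: ŷ = 1.4 + 0.5·53 = 27.9; r = 26.4 − 27.9 = -1.5
x=57: ŷ = 1.4 + 0.5·57 = 29.9; r = 30.4 − 29.9 = 0.5
x=80: ŷ = 1.4 + 0.5·80 = 41.4; r = 42.9 − 41.4 = 1.5
x=82: ŷ = 1.4 + 0.5·82 = 42.4; r = 40.9 − 42.4 = -1.5
x=88: ŷ = 1.4 + 0.5·88 = 45.4; r = 46.9 − 45.4 = 1.5
x=100: ŷ = 1.4 + 0.5·100 = 51.4; r = 54.4 − 51.4 = 3
x=102: ŷ = 1.4 + 0.5·102 = 52.4; r = 51.4 − 52.4 = -1
x=110: ŷ = 1.4 + 0.5·110 = 56.4; r = 54.9 − 56.4 = -1.5
x=111: ŷ = 1.4 + 0.5·111 = 56.9; r = 55.9 − 56.9 = -1
Largest |r| is 3 at x = 100, residual 3.

x = 100, r = 3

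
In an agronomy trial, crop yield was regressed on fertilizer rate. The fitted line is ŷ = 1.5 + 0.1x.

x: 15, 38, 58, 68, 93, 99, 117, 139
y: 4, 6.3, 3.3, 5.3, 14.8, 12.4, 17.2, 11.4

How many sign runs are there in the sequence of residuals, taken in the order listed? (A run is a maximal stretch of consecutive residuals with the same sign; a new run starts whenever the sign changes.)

4 runs

x=15: ŷ = 1.5 + 0.1·15 = 3; e = 4 − 3 = 1
x=38: ŷ = 1.5 + 0.1·38 = 5.3; e = 6.3 − 5.3 = 1
x=58: ŷ = 1.5 + 0.1·58 = 7.3; e = 3.3 − 7.3 = -4
x=68: ŷ = 1.5 + 0.1·68 = 8.3; e = 5.3 − 8.3 = -3
x=93: ŷ = 1.5 + 0.1·93 = 10.8; e = 14.8 − 10.8 = 4
x=99: ŷ = 1.5 + 0.1·99 = 11.4; e = 12.4 − 11.4 = 1
x=117: ŷ = 1.5 + 0.1·117 = 13.2; e = 17.2 − 13.2 = 4
x=139: ŷ = 1.5 + 0.1·139 = 15.4; e = 11.4 − 15.4 = -4
Signs: + + − − + + + −
Runs: +×2, −×2, +×3, −×1 → 4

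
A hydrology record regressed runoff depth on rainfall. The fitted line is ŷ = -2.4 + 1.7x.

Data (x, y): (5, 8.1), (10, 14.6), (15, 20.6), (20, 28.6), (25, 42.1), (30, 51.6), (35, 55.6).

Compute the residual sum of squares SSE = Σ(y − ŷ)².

SSE = 34.5

x=5: ŷ = -2.4 + 1.7·5 = 6.1; r = 8.1 − 6.1 = 2
x=10: ŷ = -2.4 + 1.7·10 = 14.6; r = 14.6 − 14.6 = 0
x=15: ŷ = -2.4 + 1.7·15 = 23.1; r = 20.6 − 23.1 = -2.5
x=20: ŷ = -2.4 + 1.7·20 = 31.6; r = 28.6 − 31.6 = -3
x=25: ŷ = -2.4 + 1.7·25 = 40.1; r = 42.1 − 40.1 = 2
x=30: ŷ = -2.4 + 1.7·30 = 48.6; r = 51.6 − 48.6 = 3
x=35: ŷ = -2.4 + 1.7·35 = 57.1; r = 55.6 − 57.1 = -1.5
SSE = 4 + 0 + 6.25 + 9 + 4 + 9 + 2.25 = 34.5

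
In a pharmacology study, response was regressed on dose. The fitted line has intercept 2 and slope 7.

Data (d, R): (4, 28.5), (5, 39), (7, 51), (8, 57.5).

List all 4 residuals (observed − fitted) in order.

-1.5, 2, 0, -0.5

d=4: R̂ = 2 + 7·4 = 30; e = 28.5 − 30 = -1.5
d=5: R̂ = 2 + 7·5 = 37; e = 39 − 37 = 2
d=7: R̂ = 2 + 7·7 = 51; e = 51 − 51 = 0
d=8: R̂ = 2 + 7·8 = 58; e = 57.5 − 58 = -0.5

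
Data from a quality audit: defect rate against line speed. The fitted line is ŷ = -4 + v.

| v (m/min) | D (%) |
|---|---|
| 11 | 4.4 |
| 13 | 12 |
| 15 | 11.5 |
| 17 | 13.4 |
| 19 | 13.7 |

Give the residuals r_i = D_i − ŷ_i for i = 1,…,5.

v=11: ŷ = -4 + 11 = 7; r = 4.4 − 7 = -2.6
v=13: ŷ = -4 + 13 = 9; r = 12 − 9 = 3
v=15: ŷ = -4 + 15 = 11; r = 11.5 − 11 = 0.5
v=17: ŷ = -4 + 17 = 13; r = 13.4 − 13 = 0.4
v=19: ŷ = -4 + 19 = 15; r = 13.7 − 15 = -1.3

-2.6, 3, 0.5, 0.4, -1.3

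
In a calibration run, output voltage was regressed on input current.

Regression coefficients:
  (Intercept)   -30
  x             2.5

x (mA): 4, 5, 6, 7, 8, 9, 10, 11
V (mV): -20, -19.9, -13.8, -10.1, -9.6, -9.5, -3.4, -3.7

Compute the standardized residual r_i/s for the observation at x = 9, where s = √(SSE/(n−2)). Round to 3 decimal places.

x=4: V̂ = -30 + 2.5·4 = -20; r = -20 − (-20) = 0
x=5: V̂ = -30 + 2.5·5 = -17.5; r = -19.9 − (-17.5) = -2.4
x=6: V̂ = -30 + 2.5·6 = -15; r = -13.8 − (-15) = 1.2
x=7: V̂ = -30 + 2.5·7 = -12.5; r = -10.1 − (-12.5) = 2.4
x=8: V̂ = -30 + 2.5·8 = -10; r = -9.6 − (-10) = 0.4
x=9: V̂ = -30 + 2.5·9 = -7.5; r = -9.5 − (-7.5) = -2
x=10: V̂ = -30 + 2.5·10 = -5; r = -3.4 − (-5) = 1.6
x=11: V̂ = -30 + 2.5·11 = -2.5; r = -3.7 − (-2.5) = -1.2
SSE = 0 + 5.76 + 1.44 + 5.76 + 0.16 + 4 + 2.56 + 1.44 = 21.12
s = √(21.12/6) = 1.87617
r/s = -2 / 1.87617 = -1.066

-1.066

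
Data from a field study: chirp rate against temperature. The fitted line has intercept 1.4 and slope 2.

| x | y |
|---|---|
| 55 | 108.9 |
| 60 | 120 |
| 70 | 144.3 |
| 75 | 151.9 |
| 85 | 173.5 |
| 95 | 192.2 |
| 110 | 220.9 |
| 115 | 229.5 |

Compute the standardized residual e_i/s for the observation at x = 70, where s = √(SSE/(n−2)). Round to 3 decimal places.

1.399

x=55: ŷ = 1.4 + 2·55 = 111.4; e = 108.9 − 111.4 = -2.5
x=60: ŷ = 1.4 + 2·60 = 121.4; e = 120 − 121.4 = -1.4
x=70: ŷ = 1.4 + 2·70 = 141.4; e = 144.3 − 141.4 = 2.9
x=75: ŷ = 1.4 + 2·75 = 151.4; e = 151.9 − 151.4 = 0.5
x=85: ŷ = 1.4 + 2·85 = 171.4; e = 173.5 − 171.4 = 2.1
x=95: ŷ = 1.4 + 2·95 = 191.4; e = 192.2 − 191.4 = 0.8
x=110: ŷ = 1.4 + 2·110 = 221.4; e = 220.9 − 221.4 = -0.5
x=115: ŷ = 1.4 + 2·115 = 231.4; e = 229.5 − 231.4 = -1.9
SSE = 6.25 + 1.96 + 8.41 + 0.25 + 4.41 + 0.64 + 0.25 + 3.61 = 25.78
s = √(25.78/6) = 2.07284
e/s = 2.9 / 2.07284 = 1.399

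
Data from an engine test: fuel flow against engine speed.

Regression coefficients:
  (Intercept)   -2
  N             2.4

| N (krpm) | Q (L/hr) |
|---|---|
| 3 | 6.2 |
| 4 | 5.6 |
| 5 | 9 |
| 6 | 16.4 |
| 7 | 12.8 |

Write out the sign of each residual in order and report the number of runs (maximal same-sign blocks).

4 runs

N=3: Q̂ = -2 + 2.4·3 = 5.2; r = 6.2 − 5.2 = 1
N=4: Q̂ = -2 + 2.4·4 = 7.6; r = 5.6 − 7.6 = -2
N=5: Q̂ = -2 + 2.4·5 = 10; r = 9 − 10 = -1
N=6: Q̂ = -2 + 2.4·6 = 12.4; r = 16.4 − 12.4 = 4
N=7: Q̂ = -2 + 2.4·7 = 14.8; r = 12.8 − 14.8 = -2
Signs: + − − + −
Runs: +×1, −×2, +×1, −×1 → 4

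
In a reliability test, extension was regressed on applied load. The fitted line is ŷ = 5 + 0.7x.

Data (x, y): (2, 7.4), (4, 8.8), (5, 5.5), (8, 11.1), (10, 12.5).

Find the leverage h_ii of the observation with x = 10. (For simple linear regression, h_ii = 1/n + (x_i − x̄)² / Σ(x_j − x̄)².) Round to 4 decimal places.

x̄ = (2 + 4 + 5 + 8 + 10)/5 = 5.8
Σ(x − x̄)² = 14.44 + 3.24 + 0.64 + 4.84 + 17.64 = 40.8
h = 1/5 + (4.2)²/40.8 = 0.2 + 0.432353 = 0.6324

h = 0.6324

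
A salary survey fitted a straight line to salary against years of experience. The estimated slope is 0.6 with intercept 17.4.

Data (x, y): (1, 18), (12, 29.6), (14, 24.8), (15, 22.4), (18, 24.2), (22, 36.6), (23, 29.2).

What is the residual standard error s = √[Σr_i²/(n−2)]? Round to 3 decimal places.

s = 4.427

x=1: ŷ = 17.4 + 0.6·1 = 18; r = 18 − 18 = 0
x=12: ŷ = 17.4 + 0.6·12 = 24.6; r = 29.6 − 24.6 = 5
x=14: ŷ = 17.4 + 0.6·14 = 25.8; r = 24.8 − 25.8 = -1
x=15: ŷ = 17.4 + 0.6·15 = 26.4; r = 22.4 − 26.4 = -4
x=18: ŷ = 17.4 + 0.6·18 = 28.2; r = 24.2 − 28.2 = -4
x=22: ŷ = 17.4 + 0.6·22 = 30.6; r = 36.6 − 30.6 = 6
x=23: ŷ = 17.4 + 0.6·23 = 31.2; r = 29.2 − 31.2 = -2
SSE = 0 + 25 + 1 + 16 + 16 + 36 + 4 = 98
s = √(98/5) = √19.6 ≈ 4.427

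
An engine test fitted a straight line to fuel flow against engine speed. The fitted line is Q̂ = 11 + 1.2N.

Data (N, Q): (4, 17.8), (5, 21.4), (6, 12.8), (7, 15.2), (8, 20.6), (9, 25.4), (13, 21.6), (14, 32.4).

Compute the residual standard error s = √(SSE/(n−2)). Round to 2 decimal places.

N=4: Q̂ = 11 + 1.2·4 = 15.8; e = 17.8 − 15.8 = 2
N=5: Q̂ = 11 + 1.2·5 = 17; e = 21.4 − 17 = 4.4
N=6: Q̂ = 11 + 1.2·6 = 18.2; e = 12.8 − 18.2 = -5.4
N=7: Q̂ = 11 + 1.2·7 = 19.4; e = 15.2 − 19.4 = -4.2
N=8: Q̂ = 11 + 1.2·8 = 20.6; e = 20.6 − 20.6 = 0
N=9: Q̂ = 11 + 1.2·9 = 21.8; e = 25.4 − 21.8 = 3.6
N=13: Q̂ = 11 + 1.2·13 = 26.6; e = 21.6 − 26.6 = -5
N=14: Q̂ = 11 + 1.2·14 = 27.8; e = 32.4 − 27.8 = 4.6
SSE = 4 + 19.36 + 29.16 + 17.64 + 0 + 12.96 + 25 + 21.16 = 129.28
s = √(129.28/6) = √21.5467 ≈ 4.64

s = 4.64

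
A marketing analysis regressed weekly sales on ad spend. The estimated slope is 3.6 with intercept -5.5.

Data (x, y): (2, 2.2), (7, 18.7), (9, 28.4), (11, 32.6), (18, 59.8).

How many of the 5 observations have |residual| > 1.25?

2

x=2: ŷ = -5.5 + 3.6·2 = 1.7; r = 2.2 − 1.7 = 0.5
x=7: ŷ = -5.5 + 3.6·7 = 19.7; r = 18.7 − 19.7 = -1
x=9: ŷ = -5.5 + 3.6·9 = 26.9; r = 28.4 − 26.9 = 1.5
x=11: ŷ = -5.5 + 3.6·11 = 34.1; r = 32.6 − 34.1 = -1.5
x=18: ŷ = -5.5 + 3.6·18 = 59.3; r = 59.8 − 59.3 = 0.5
|r| > 1.25: x=9 (|r|=1.5), x=11 (|r|=1.5) → 2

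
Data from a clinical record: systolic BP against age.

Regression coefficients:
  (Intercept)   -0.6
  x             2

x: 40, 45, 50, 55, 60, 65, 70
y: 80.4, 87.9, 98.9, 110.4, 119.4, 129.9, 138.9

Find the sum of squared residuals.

SSE = 5

x=40: ŷ = -0.6 + 2·40 = 79.4; r = 80.4 − 79.4 = 1
x=45: ŷ = -0.6 + 2·45 = 89.4; r = 87.9 − 89.4 = -1.5
x=50: ŷ = -0.6 + 2·50 = 99.4; r = 98.9 − 99.4 = -0.5
x=55: ŷ = -0.6 + 2·55 = 109.4; r = 110.4 − 109.4 = 1
x=60: ŷ = -0.6 + 2·60 = 119.4; r = 119.4 − 119.4 = 0
x=65: ŷ = -0.6 + 2·65 = 129.4; r = 129.9 − 129.4 = 0.5
x=70: ŷ = -0.6 + 2·70 = 139.4; r = 138.9 − 139.4 = -0.5
SSE = 1 + 2.25 + 0.25 + 1 + 0 + 0.25 + 0.25 = 5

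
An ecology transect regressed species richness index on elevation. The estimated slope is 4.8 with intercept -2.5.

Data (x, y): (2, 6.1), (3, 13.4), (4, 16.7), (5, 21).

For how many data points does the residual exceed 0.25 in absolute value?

x=2: ŷ = -2.5 + 4.8·2 = 7.1; r = 6.1 − 7.1 = -1
x=3: ŷ = -2.5 + 4.8·3 = 11.9; r = 13.4 − 11.9 = 1.5
x=4: ŷ = -2.5 + 4.8·4 = 16.7; r = 16.7 − 16.7 = 0
x=5: ŷ = -2.5 + 4.8·5 = 21.5; r = 21 − 21.5 = -0.5
|r| > 0.25: x=2 (|r|=1), x=3 (|r|=1.5), x=5 (|r|=0.5) → 3

3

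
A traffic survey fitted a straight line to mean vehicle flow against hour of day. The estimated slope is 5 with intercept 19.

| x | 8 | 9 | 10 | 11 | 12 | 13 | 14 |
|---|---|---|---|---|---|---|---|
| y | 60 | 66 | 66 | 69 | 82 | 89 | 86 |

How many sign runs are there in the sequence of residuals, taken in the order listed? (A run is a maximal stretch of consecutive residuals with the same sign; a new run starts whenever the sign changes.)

x=8: ŷ = 19 + 5·8 = 59; r = 60 − 59 = 1
x=9: ŷ = 19 + 5·9 = 64; r = 66 − 64 = 2
x=10: ŷ = 19 + 5·10 = 69; r = 66 − 69 = -3
x=11: ŷ = 19 + 5·11 = 74; r = 69 − 74 = -5
x=12: ŷ = 19 + 5·12 = 79; r = 82 − 79 = 3
x=13: ŷ = 19 + 5·13 = 84; r = 89 − 84 = 5
x=14: ŷ = 19 + 5·14 = 89; r = 86 − 89 = -3
Signs: + + − − + + −
Runs: +×2, −×2, +×2, −×1 → 4

4 runs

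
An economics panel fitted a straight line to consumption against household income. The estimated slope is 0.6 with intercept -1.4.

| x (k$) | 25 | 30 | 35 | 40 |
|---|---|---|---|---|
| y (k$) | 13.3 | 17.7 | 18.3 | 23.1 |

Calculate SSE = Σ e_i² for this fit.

SSE = 3.24

x=25: ŷ = -1.4 + 0.6·25 = 13.6; e = 13.3 − 13.6 = -0.3
x=30: ŷ = -1.4 + 0.6·30 = 16.6; e = 17.7 − 16.6 = 1.1
x=35: ŷ = -1.4 + 0.6·35 = 19.6; e = 18.3 − 19.6 = -1.3
x=40: ŷ = -1.4 + 0.6·40 = 22.6; e = 23.1 − 22.6 = 0.5
SSE = 0.09 + 1.21 + 1.69 + 0.25 = 3.24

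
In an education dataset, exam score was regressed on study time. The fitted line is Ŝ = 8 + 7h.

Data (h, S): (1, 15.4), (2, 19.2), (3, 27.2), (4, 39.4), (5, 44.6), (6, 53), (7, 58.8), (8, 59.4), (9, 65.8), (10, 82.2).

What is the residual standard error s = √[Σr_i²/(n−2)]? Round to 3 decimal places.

s = 3.596

h=1: Ŝ = 8 + 7·1 = 15; r = 15.4 − 15 = 0.4
h=2: Ŝ = 8 + 7·2 = 22; r = 19.2 − 22 = -2.8
h=3: Ŝ = 8 + 7·3 = 29; r = 27.2 − 29 = -1.8
h=4: Ŝ = 8 + 7·4 = 36; r = 39.4 − 36 = 3.4
h=5: Ŝ = 8 + 7·5 = 43; r = 44.6 − 43 = 1.6
h=6: Ŝ = 8 + 7·6 = 50; r = 53 − 50 = 3
h=7: Ŝ = 8 + 7·7 = 57; r = 58.8 − 57 = 1.8
h=8: Ŝ = 8 + 7·8 = 64; r = 59.4 − 64 = -4.6
h=9: Ŝ = 8 + 7·9 = 71; r = 65.8 − 71 = -5.2
h=10: Ŝ = 8 + 7·10 = 78; r = 82.2 − 78 = 4.2
SSE = 0.16 + 7.84 + 3.24 + 11.56 + 2.56 + 9 + 3.24 + 21.16 + 27.04 + 17.64 = 103.44
s = √(103.44/8) = √12.93 ≈ 3.596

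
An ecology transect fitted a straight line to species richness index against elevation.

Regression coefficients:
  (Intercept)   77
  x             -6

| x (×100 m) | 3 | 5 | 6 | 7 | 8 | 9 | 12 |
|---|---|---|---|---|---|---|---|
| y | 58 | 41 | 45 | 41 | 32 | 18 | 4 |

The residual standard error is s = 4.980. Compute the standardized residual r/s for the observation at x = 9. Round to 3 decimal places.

-1.004

ŷ = 77 − 6·9 = 23
r = 18 − 23 = -5
r/s = -5 / 4.980 = -1.004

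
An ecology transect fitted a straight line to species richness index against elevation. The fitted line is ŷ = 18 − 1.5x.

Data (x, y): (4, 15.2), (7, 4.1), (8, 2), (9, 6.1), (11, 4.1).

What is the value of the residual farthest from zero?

x=4: ŷ = 18 − 1.5·4 = 12; r = 15.2 − 12 = 3.2
x=7: ŷ = 18 − 1.5·7 = 7.5; r = 4.1 − 7.5 = -3.4
x=8: ŷ = 18 − 1.5·8 = 6; r = 2 − 6 = -4
x=9: ŷ = 18 − 1.5·9 = 4.5; r = 6.1 − 4.5 = 1.6
x=11: ŷ = 18 − 1.5·11 = 1.5; r = 4.1 − 1.5 = 2.6
Largest |r| is 4 at x = 8, residual -4.

r = -4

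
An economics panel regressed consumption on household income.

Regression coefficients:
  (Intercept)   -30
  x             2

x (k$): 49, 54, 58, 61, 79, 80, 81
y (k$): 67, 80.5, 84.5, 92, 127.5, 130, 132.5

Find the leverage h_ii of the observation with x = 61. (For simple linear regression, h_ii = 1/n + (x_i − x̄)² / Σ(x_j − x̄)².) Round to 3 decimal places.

x̄ = (49 + 54 + 58 + 61 + 79 + 80 + 81)/7 = 66
Σ(x − x̄)² = 289 + 144 + 64 + 25 + 169 + 196 + 225 = 1112
h = 1/7 + (-5)²/1112 = 0.142857 + 0.022482 = 0.165

h = 0.165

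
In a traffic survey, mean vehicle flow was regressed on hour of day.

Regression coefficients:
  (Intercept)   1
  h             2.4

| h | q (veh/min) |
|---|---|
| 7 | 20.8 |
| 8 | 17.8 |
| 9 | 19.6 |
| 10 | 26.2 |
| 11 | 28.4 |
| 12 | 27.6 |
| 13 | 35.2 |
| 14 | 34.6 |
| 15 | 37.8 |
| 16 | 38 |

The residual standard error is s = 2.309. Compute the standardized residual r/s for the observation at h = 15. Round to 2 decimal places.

0.35

q̂ = 1 + 2.4·15 = 37
r = 37.8 − 37 = 0.8
r/s = 0.8 / 2.309 = 0.35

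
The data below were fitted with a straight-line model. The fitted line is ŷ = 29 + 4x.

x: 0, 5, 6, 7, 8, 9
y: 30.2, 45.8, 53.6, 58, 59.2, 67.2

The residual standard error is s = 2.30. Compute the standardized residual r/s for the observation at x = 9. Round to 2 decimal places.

0.96

ŷ = 29 + 4·9 = 65
r = 67.2 − 65 = 2.2
r/s = 2.2 / 2.30 = 0.96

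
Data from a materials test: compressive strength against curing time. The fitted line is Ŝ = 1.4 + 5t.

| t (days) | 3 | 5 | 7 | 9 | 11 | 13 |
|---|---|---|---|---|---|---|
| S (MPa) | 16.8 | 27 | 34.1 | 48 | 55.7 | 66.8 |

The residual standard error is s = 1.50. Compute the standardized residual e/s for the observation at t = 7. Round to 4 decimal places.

Ŝ = 1.4 + 5·7 = 36.4
e = 34.1 − 36.4 = -2.3
e/s = -2.3 / 1.50 = -1.5333

-1.5333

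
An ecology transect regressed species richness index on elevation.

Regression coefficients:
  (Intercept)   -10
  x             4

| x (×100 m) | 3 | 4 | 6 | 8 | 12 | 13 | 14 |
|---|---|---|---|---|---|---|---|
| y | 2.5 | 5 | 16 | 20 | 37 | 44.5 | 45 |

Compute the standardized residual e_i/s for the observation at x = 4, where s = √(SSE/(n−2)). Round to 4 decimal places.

x=3: ŷ = -10 + 4·3 = 2; e = 2.5 − 2 = 0.5
x=4: ŷ = -10 + 4·4 = 6; e = 5 − 6 = -1
x=6: ŷ = -10 + 4·6 = 14; e = 16 − 14 = 2
x=8: ŷ = -10 + 4·8 = 22; e = 20 − 22 = -2
x=12: ŷ = -10 + 4·12 = 38; e = 37 − 38 = -1
x=13: ŷ = -10 + 4·13 = 42; e = 44.5 − 42 = 2.5
x=14: ŷ = -10 + 4·14 = 46; e = 45 − 46 = -1
SSE = 0.25 + 1 + 4 + 4 + 1 + 6.25 + 1 = 17.5
s = √(17.5/5) = 1.87083
e/s = -1 / 1.87083 = -0.5345

-0.5345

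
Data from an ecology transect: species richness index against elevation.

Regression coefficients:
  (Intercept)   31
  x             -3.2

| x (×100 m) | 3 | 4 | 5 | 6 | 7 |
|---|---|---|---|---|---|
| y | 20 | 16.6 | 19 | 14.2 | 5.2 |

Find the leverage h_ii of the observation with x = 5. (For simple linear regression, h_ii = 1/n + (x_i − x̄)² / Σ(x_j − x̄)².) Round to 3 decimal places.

h = 0.200

x̄ = (3 + 4 + 5 + 6 + 7)/5 = 5
Σ(x − x̄)² = 4 + 1 + 0 + 1 + 4 = 10
h = 1/5 + (0)²/10 = 0.2 + 0 = 0.200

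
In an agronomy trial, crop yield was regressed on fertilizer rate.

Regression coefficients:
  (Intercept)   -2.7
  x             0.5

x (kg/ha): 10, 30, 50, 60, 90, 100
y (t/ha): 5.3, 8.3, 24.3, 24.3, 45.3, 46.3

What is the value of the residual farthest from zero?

r = -4

x=10: ŷ = -2.7 + 0.5·10 = 2.3; r = 5.3 − 2.3 = 3
x=30: ŷ = -2.7 + 0.5·30 = 12.3; r = 8.3 − 12.3 = -4
x=50: ŷ = -2.7 + 0.5·50 = 22.3; r = 24.3 − 22.3 = 2
x=60: ŷ = -2.7 + 0.5·60 = 27.3; r = 24.3 − 27.3 = -3
x=90: ŷ = -2.7 + 0.5·90 = 42.3; r = 45.3 − 42.3 = 3
x=100: ŷ = -2.7 + 0.5·100 = 47.3; r = 46.3 − 47.3 = -1
Largest |r| is 4 at x = 30, residual -4.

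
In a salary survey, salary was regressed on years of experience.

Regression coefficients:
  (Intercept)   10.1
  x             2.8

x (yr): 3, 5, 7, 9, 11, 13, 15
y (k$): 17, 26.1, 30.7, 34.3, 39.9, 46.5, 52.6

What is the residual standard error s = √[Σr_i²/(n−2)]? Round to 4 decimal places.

x=3: ŷ = 10.1 + 2.8·3 = 18.5; r = 17 − 18.5 = -1.5
x=5: ŷ = 10.1 + 2.8·5 = 24.1; r = 26.1 − 24.1 = 2
x=7: ŷ = 10.1 + 2.8·7 = 29.7; r = 30.7 − 29.7 = 1
x=9: ŷ = 10.1 + 2.8·9 = 35.3; r = 34.3 − 35.3 = -1
x=11: ŷ = 10.1 + 2.8·11 = 40.9; r = 39.9 − 40.9 = -1
x=13: ŷ = 10.1 + 2.8·13 = 46.5; r = 46.5 − 46.5 = 0
x=15: ŷ = 10.1 + 2.8·15 = 52.1; r = 52.6 − 52.1 = 0.5
SSE = 2.25 + 4 + 1 + 1 + 1 + 0 + 0.25 = 9.5
s = √(9.5/5) = √1.9 ≈ 1.3784

s = 1.3784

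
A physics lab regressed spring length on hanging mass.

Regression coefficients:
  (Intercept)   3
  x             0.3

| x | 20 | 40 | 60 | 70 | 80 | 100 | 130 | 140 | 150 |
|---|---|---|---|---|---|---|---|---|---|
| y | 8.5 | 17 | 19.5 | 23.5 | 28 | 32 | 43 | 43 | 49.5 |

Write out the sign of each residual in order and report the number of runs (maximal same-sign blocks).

x=20: ŷ = 3 + 0.3·20 = 9; r = 8.5 − 9 = -0.5
x=40: ŷ = 3 + 0.3·40 = 15; r = 17 − 15 = 2
x=60: ŷ = 3 + 0.3·60 = 21; r = 19.5 − 21 = -1.5
x=70: ŷ = 3 + 0.3·70 = 24; r = 23.5 − 24 = -0.5
x=80: ŷ = 3 + 0.3·80 = 27; r = 28 − 27 = 1
x=100: ŷ = 3 + 0.3·100 = 33; r = 32 − 33 = -1
x=130: ŷ = 3 + 0.3·130 = 42; r = 43 − 42 = 1
x=140: ŷ = 3 + 0.3·140 = 45; r = 43 − 45 = -2
x=150: ŷ = 3 + 0.3·150 = 48; r = 49.5 − 48 = 1.5
Signs: − + − − + − + − +
Runs: −×1, +×1, −×2, +×1, −×1, +×1, −×1, +×1 → 8

8 runs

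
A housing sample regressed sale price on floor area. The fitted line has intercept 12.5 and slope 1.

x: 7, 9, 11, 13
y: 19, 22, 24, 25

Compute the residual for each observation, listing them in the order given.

x=7: ŷ = 12.5 + 7 = 19.5; e = 19 − 19.5 = -0.5
x=9: ŷ = 12.5 + 9 = 21.5; e = 22 − 21.5 = 0.5
x=11: ŷ = 12.5 + 11 = 23.5; e = 24 − 23.5 = 0.5
x=13: ŷ = 12.5 + 13 = 25.5; e = 25 − 25.5 = -0.5

-0.5, 0.5, 0.5, -0.5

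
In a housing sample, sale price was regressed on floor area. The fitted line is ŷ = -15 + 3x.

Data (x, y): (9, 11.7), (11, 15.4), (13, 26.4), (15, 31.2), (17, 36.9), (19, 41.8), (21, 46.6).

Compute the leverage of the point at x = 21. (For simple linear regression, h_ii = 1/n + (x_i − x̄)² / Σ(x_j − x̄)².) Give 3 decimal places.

x̄ = (9 + 11 + 13 + 15 + 17 + 19 + 21)/7 = 15
Σ(x − x̄)² = 36 + 16 + 4 + 0 + 4 + 16 + 36 = 112
h = 1/7 + (6)²/112 = 0.142857 + 0.321429 = 0.464

h = 0.464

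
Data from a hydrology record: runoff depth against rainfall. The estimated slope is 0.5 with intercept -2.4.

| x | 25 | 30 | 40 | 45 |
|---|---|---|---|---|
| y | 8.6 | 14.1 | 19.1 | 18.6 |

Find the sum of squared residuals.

SSE = 9

x=25: ŷ = -2.4 + 0.5·25 = 10.1; r = 8.6 − 10.1 = -1.5
x=30: ŷ = -2.4 + 0.5·30 = 12.6; r = 14.1 − 12.6 = 1.5
x=40: ŷ = -2.4 + 0.5·40 = 17.6; r = 19.1 − 17.6 = 1.5
x=45: ŷ = -2.4 + 0.5·45 = 20.1; r = 18.6 − 20.1 = -1.5
SSE = 2.25 + 2.25 + 2.25 + 2.25 = 9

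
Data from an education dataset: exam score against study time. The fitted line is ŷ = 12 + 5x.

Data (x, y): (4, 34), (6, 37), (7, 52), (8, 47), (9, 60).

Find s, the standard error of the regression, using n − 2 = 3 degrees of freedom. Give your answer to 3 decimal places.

s = 5.416

x=4: ŷ = 12 + 5·4 = 32; r = 34 − 32 = 2
x=6: ŷ = 12 + 5·6 = 42; r = 37 − 42 = -5
x=7: ŷ = 12 + 5·7 = 47; r = 52 − 47 = 5
x=8: ŷ = 12 + 5·8 = 52; r = 47 − 52 = -5
x=9: ŷ = 12 + 5·9 = 57; r = 60 − 57 = 3
SSE = 4 + 25 + 25 + 25 + 9 = 88
s = √(88/3) = √29.3333 ≈ 5.416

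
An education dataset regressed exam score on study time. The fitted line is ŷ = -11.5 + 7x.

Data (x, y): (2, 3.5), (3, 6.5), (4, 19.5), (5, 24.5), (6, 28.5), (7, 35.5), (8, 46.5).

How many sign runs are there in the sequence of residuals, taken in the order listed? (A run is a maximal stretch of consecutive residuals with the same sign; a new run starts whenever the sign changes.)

5 runs

x=2: ŷ = -11.5 + 7·2 = 2.5; r = 3.5 − 2.5 = 1
x=3: ŷ = -11.5 + 7·3 = 9.5; r = 6.5 − 9.5 = -3
x=4: ŷ = -11.5 + 7·4 = 16.5; r = 19.5 − 16.5 = 3
x=5: ŷ = -11.5 + 7·5 = 23.5; r = 24.5 − 23.5 = 1
x=6: ŷ = -11.5 + 7·6 = 30.5; r = 28.5 − 30.5 = -2
x=7: ŷ = -11.5 + 7·7 = 37.5; r = 35.5 − 37.5 = -2
x=8: ŷ = -11.5 + 7·8 = 44.5; r = 46.5 − 44.5 = 2
Signs: + − + + − − +
Runs: +×1, −×1, +×2, −×2, +×1 → 5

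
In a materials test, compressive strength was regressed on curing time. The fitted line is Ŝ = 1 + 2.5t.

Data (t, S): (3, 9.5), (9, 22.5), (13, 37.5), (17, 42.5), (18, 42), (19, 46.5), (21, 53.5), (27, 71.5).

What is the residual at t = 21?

Ŝ = 1 + 2.5·21 = 53.5
r = 53.5 − 53.5 = 0

r = 0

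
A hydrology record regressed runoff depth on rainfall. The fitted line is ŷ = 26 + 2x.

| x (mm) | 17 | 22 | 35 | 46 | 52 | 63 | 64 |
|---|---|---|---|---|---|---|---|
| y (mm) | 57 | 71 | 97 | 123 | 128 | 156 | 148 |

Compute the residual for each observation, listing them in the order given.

-3, 1, 1, 5, -2, 4, -6

x=17: ŷ = 26 + 2·17 = 60; r = 57 − 60 = -3
x=22: ŷ = 26 + 2·22 = 70; r = 71 − 70 = 1
x=35: ŷ = 26 + 2·35 = 96; r = 97 − 96 = 1
x=46: ŷ = 26 + 2·46 = 118; r = 123 − 118 = 5
x=52: ŷ = 26 + 2·52 = 130; r = 128 − 130 = -2
x=63: ŷ = 26 + 2·63 = 152; r = 156 − 152 = 4
x=64: ŷ = 26 + 2·64 = 154; r = 148 − 154 = -6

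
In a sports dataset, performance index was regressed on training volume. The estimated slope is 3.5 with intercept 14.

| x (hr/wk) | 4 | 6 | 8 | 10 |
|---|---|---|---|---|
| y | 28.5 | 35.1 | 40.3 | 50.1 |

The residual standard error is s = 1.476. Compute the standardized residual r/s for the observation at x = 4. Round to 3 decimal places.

0.339

ŷ = 14 + 3.5·4 = 28
r = 28.5 − 28 = 0.5
r/s = 0.5 / 1.476 = 0.339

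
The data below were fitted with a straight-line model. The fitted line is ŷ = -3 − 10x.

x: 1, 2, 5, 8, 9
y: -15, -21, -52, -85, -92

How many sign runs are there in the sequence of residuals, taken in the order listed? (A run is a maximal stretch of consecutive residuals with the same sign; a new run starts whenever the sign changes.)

x=1: ŷ = -3 − 10·1 = -13; r = -15 − (-13) = -2
x=2: ŷ = -3 − 10·2 = -23; r = -21 − (-23) = 2
x=5: ŷ = -3 − 10·5 = -53; r = -52 − (-53) = 1
x=8: ŷ = -3 − 10·8 = -83; r = -85 − (-83) = -2
x=9: ŷ = -3 − 10·9 = -93; r = -92 − (-93) = 1
Signs: − + + − +
Runs: −×1, +×2, −×1, +×1 → 4

4 runs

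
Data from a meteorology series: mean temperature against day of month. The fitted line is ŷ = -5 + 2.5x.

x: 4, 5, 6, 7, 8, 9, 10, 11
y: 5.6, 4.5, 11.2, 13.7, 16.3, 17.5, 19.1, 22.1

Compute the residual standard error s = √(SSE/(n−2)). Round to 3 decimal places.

s = 1.576

x=4: ŷ = -5 + 2.5·4 = 5; e = 5.6 − 5 = 0.6
x=5: ŷ = -5 + 2.5·5 = 7.5; e = 4.5 − 7.5 = -3
x=6: ŷ = -5 + 2.5·6 = 10; e = 11.2 − 10 = 1.2
x=7: ŷ = -5 + 2.5·7 = 12.5; e = 13.7 − 12.5 = 1.2
x=8: ŷ = -5 + 2.5·8 = 15; e = 16.3 − 15 = 1.3
x=9: ŷ = -5 + 2.5·9 = 17.5; e = 17.5 − 17.5 = 0
x=10: ŷ = -5 + 2.5·10 = 20; e = 19.1 − 20 = -0.9
x=11: ŷ = -5 + 2.5·11 = 22.5; e = 22.1 − 22.5 = -0.4
SSE = 0.36 + 9 + 1.44 + 1.44 + 1.69 + 0 + 0.81 + 0.16 = 14.9
s = √(14.9/6) = √2.48333 ≈ 1.576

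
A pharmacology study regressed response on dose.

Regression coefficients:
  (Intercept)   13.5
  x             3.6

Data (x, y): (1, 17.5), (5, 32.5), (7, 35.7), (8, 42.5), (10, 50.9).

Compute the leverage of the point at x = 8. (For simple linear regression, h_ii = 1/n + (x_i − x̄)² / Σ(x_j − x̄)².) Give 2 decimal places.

x̄ = (1 + 5 + 7 + 8 + 10)/5 = 6.2
Σ(x − x̄)² = 27.04 + 1.44 + 0.64 + 3.24 + 14.44 = 46.8
h = 1/5 + (1.8)²/46.8 = 0.2 + 0.0692308 = 0.27

h = 0.27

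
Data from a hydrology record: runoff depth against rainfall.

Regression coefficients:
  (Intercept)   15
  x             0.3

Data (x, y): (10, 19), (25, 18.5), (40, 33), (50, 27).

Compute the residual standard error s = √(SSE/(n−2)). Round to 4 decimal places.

s = 5.5678

x=10: ŷ = 15 + 0.3·10 = 18; e = 19 − 18 = 1
x=25: ŷ = 15 + 0.3·25 = 22.5; e = 18.5 − 22.5 = -4
x=40: ŷ = 15 + 0.3·40 = 27; e = 33 − 27 = 6
x=50: ŷ = 15 + 0.3·50 = 30; e = 27 − 30 = -3
SSE = 1 + 16 + 36 + 9 = 62
s = √(62/2) = √31 ≈ 5.5678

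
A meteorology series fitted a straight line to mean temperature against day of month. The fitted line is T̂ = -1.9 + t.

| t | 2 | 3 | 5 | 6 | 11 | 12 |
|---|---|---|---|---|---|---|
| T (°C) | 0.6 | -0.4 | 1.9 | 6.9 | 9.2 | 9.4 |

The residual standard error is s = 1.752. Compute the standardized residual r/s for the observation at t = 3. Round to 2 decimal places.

T̂ = -1.9 + 3 = 1.1
r = -0.4 − 1.1 = -1.5
r/s = -1.5 / 1.752 = -0.86

-0.86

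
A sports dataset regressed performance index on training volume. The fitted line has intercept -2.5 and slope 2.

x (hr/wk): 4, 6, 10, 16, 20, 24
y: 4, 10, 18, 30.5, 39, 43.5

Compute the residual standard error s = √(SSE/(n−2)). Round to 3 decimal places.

s = 1.581

x=4: ŷ = -2.5 + 2·4 = 5.5; r = 4 − 5.5 = -1.5
x=6: ŷ = -2.5 + 2·6 = 9.5; r = 10 − 9.5 = 0.5
x=10: ŷ = -2.5 + 2·10 = 17.5; r = 18 − 17.5 = 0.5
x=16: ŷ = -2.5 + 2·16 = 29.5; r = 30.5 − 29.5 = 1
x=20: ŷ = -2.5 + 2·20 = 37.5; r = 39 − 37.5 = 1.5
x=24: ŷ = -2.5 + 2·24 = 45.5; r = 43.5 − 45.5 = -2
SSE = 2.25 + 0.25 + 0.25 + 1 + 2.25 + 4 = 10
s = √(10/4) = √2.5 ≈ 1.581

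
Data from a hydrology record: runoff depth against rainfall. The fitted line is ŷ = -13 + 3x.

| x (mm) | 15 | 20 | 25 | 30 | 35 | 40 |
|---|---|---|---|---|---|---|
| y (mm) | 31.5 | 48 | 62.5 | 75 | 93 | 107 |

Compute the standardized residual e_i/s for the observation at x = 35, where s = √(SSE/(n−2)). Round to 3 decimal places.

0.784

x=15: ŷ = -13 + 3·15 = 32; e = 31.5 − 32 = -0.5
x=20: ŷ = -13 + 3·20 = 47; e = 48 − 47 = 1
x=25: ŷ = -13 + 3·25 = 62; e = 62.5 − 62 = 0.5
x=30: ŷ = -13 + 3·30 = 77; e = 75 − 77 = -2
x=35: ŷ = -13 + 3·35 = 92; e = 93 − 92 = 1
x=40: ŷ = -13 + 3·40 = 107; e = 107 − 107 = 0
SSE = 0.25 + 1 + 0.25 + 4 + 1 + 0 = 6.5
s = √(6.5/4) = 1.27475
e/s = 1 / 1.27475 = 0.784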